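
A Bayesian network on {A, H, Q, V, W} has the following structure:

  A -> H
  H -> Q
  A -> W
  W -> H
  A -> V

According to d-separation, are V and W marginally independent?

No

Enumerating the 2 paths from V to W and testing each for blocking by ∅:
Path 1: V ← A → H ← W
  H is a collider here and neither H nor any of its descendants is conditioned on, so the collider stays closed — the path is blocked at H.
Path 2: V ← A → W
  A is a fork and A is not conditioned on — no node blocks this path, so it is active.
Because an active path exists, V and W are not d-separated.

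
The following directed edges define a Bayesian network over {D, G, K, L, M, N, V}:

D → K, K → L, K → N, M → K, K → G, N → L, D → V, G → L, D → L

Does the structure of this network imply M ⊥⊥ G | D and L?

There are 4 undirected paths between M and G; checking each against the conditioning set {D, L}:
Path 1: M → K → G
  K is a chain and K is not conditioned on — no node blocks this path, so it is active.
Path 2: M → K → L ← G
  K is a chain and K is not conditioned on; L is a collider and L is conditioned on, which opens it — no node blocks this path, so it is active.
Path 3: M → K ← D → L ← G
  D is a fork here and D is conditioned on, so the path is blocked at D.
Path 4: M → K → N → L ← G
  K is a chain and K is not conditioned on; N is a chain and N is not conditioned on; L is a collider and L is conditioned on, which opens it — no node blocks this path, so it is active.
Since the path M → K → G is active, M and G are not d-separated given {D, L}.

No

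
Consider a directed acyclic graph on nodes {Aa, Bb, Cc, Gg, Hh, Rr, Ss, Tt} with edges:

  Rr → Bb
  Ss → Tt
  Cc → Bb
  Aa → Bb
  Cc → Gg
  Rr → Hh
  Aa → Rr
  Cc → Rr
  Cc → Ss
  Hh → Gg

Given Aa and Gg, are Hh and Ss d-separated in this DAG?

No — Hh and Ss are not d-separated given {Aa, Gg}.

Enumerating the 4 paths from Hh to Ss and testing each for blocking by {Aa, Gg}:
  1. Hh ← Rr ← Cc → Ss — Rr:chain[open]; Cc:fork[open] ⇒ active
  2. Hh ← Rr → Bb ← Cc → Ss — Rr:fork[open]; Bb:collider[blocks]; Cc:fork[open] ⇒ blocked
  3. Hh ← Rr ← Aa → Bb ← Cc → Ss — Rr:chain[open]; Aa:fork[blocks]; Bb:collider[blocks]; Cc:fork[open] ⇒ blocked
  4. Hh → Gg ← Cc → Ss — Gg:collider[open]; Cc:fork[open] ⇒ active
At least one path is unblocked, so d-separation fails.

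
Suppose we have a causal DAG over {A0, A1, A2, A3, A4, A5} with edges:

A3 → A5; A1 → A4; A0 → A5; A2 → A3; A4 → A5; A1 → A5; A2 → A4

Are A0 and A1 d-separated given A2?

Yes

Enumerating the 3 paths from A0 to A1 and testing each for blocking by {A2}:
Path 1: A0 → A5 ← A4 ← A1
  A5 is a collider here and neither A5 nor any of its descendants is conditioned on, so the collider stays closed — the path is blocked at A5.
Path 2: A0 → A5 ← A3 ← A2 → A4 ← A1
  A5 is a collider here and neither A5 nor any of its descendants is conditioned on, so the collider stays closed — the path is blocked at A5.
Path 3: A0 → A5 ← A1
  A5 is a collider here and neither A5 nor any of its descendants is conditioned on, so the collider stays closed — the path is blocked at A5.
Every path is blocked, so A0 and A1 are d-separated given {A2}.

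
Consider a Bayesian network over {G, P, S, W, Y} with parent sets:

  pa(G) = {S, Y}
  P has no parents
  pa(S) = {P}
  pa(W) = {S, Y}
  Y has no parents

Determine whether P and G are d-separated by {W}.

No

There are 2 undirected paths between P and G; checking each against the conditioning set {W}:
Path 1: P → S → G
  S is a chain and S is not conditioned on — no node blocks this path, so it is active.
Path 2: P → S → W ← Y → G
  S is a chain and S is not conditioned on; W is a collider and W is conditioned on, which opens it; Y is a fork and Y is not conditioned on — no node blocks this path, so it is active.
Because an active path exists, P and G are not d-separated.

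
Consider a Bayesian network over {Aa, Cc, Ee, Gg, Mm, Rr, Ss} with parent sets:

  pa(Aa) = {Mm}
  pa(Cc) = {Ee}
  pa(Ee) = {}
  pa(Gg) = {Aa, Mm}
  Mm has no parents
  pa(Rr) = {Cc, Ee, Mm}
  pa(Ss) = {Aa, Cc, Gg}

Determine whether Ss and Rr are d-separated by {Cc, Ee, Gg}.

No

We examine all 6 paths between Ss and Rr:
Path 1: Ss ← Gg ← Aa ← Mm → Rr
  Gg is a chain here and Gg is conditioned on, so the path is blocked at Gg.
Path 2: Ss ← Gg ← Mm → Rr
  Gg is a chain here and Gg is conditioned on, so the path is blocked at Gg.
Path 3: Ss ← Cc ← Ee → Rr
  Cc is a chain here and Cc is conditioned on, so the path is blocked at Cc.
Path 4: Ss ← Cc → Rr
  Cc is a fork here and Cc is conditioned on, so the path is blocked at Cc.
Path 5: Ss ← Aa → Gg ← Mm → Rr
  Aa is a fork and Aa is not conditioned on; Gg is a collider and Gg is conditioned on, which opens it; Mm is a fork and Mm is not conditioned on — no node blocks this path, so it is active.
Path 6: Ss ← Aa ← Mm → Rr
  Aa is a chain and Aa is not conditioned on; Mm is a fork and Mm is not conditioned on — no node blocks this path, so it is active.
Since the path Ss ← Aa → Gg ← Mm → Rr is active, Ss and Rr are not d-separated given {Cc, Ee, Gg}.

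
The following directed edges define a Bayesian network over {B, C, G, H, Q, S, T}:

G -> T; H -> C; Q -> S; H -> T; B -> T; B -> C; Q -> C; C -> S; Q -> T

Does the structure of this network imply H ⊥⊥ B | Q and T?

No — H and B are not d-separated given {Q, T}.

6 paths connect H and B; each must be blocked for d-separation to hold:
Path 1: H → T ← B
  T is a collider and T is conditioned on, which opens it — no node blocks this path, so it is active.
Path 2: H → T ← Q → S ← C ← B
  Q is a fork here and Q is conditioned on, so the path is blocked at Q.
Path 3: H → T ← Q → C ← B
  Q is a fork here and Q is conditioned on, so the path is blocked at Q.
Path 4: H → C ← B
  C is a collider here and neither C nor any of its descendants is conditioned on, so the collider stays closed — the path is blocked at C.
Path 5: H → C ← Q → T ← B
  C is a collider here and neither C nor any of its descendants is conditioned on, so the collider stays closed — the path is blocked at C.
Path 6: H → C → S ← Q → T ← B
  S is a collider here and neither S nor any of its descendants is conditioned on, so the collider stays closed — the path is blocked at S.
At least one path is unblocked, so d-separation fails.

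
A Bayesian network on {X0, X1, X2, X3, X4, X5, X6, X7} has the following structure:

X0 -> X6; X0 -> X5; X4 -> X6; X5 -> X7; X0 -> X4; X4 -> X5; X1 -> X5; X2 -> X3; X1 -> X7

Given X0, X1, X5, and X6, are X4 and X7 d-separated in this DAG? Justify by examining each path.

Enumerating the 6 paths from X4 to X7 and testing each for blocking by {X0, X1, X5, X6}:
  1. X4 ← X0 → X5 → X7 — X0:fork[blocks]; X5:chain[blocks] ⇒ blocked
  2. X4 ← X0 → X5 ← X1 → X7 — X0:fork[blocks]; X5:collider[open]; X1:fork[blocks] ⇒ blocked
  3. X4 → X5 → X7 — X5:chain[blocks] ⇒ blocked
  4. X4 → X5 ← X1 → X7 — X5:collider[open]; X1:fork[blocks] ⇒ blocked
  5. X4 → X6 ← X0 → X5 → X7 — X6:collider[open]; X0:fork[blocks]; X5:chain[blocks] ⇒ blocked
  6. X4 → X6 ← X0 → X5 ← X1 → X7 — X6:collider[open]; X0:fork[blocks]; X5:collider[open]; X1:fork[blocks] ⇒ blocked
All paths are blocked; X4 ⊥ X7 | {X0, X1, X5, X6} holds.

Yes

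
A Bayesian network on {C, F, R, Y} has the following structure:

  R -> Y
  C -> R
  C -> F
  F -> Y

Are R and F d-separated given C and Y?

2 paths connect R and F; each must be blocked for d-separation to hold:
Path 1: R → Y ← F
  Y is a collider and Y is conditioned on, which opens it — no node blocks this path, so it is active.
Path 2: R ← C → F
  C is a fork here and C is conditioned on, so the path is blocked at C.
At least one path is unblocked, so d-separation fails.

No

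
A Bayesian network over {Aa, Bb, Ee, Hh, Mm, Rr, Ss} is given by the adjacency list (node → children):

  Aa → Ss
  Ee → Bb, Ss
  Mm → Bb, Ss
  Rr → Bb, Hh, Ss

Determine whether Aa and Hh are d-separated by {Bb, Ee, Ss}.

3 paths connect Aa and Hh; each must be blocked for d-separation to hold:
  1. Aa → Ss ← Ee → Bb ← Rr → Hh — Ss:collider[open]; Ee:fork[blocks]; Bb:collider[open]; Rr:fork[open] ⇒ blocked
  2. Aa → Ss ← Mm → Bb ← Rr → Hh — Ss:collider[open]; Mm:fork[open]; Bb:collider[open]; Rr:fork[open] ⇒ active
  3. Aa → Ss ← Rr → Hh — Ss:collider[open]; Rr:fork[open] ⇒ active
At least one path is unblocked, so d-separation fails.

No — Aa and Hh are not d-separated given {Bb, Ee, Ss}.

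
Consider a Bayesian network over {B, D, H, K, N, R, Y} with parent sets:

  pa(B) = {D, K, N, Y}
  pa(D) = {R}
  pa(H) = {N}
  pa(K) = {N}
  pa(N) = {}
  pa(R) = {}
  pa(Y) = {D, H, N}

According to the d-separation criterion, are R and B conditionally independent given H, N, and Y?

Enumerating the 6 paths from R to B and testing each for blocking by {H, N, Y}:
Path 1: R → D → B
  D is a chain and D is not conditioned on — no node blocks this path, so it is active.
Path 2: R → D → Y → B
  Y is a chain here and Y is conditioned on, so the path is blocked at Y.
Path 3: R → D → Y ← N → K → B
  N is a fork here and N is conditioned on, so the path is blocked at N.
Path 4: R → D → Y ← N → B
  N is a fork here and N is conditioned on, so the path is blocked at N.
Path 5: R → D → Y ← H ← N → K → B
  H is a chain here and H is conditioned on, so the path is blocked at H.
Path 6: R → D → Y ← H ← N → B
  H is a chain here and H is conditioned on, so the path is blocked at H.
Since the path R → D → B is active, R and B are not d-separated given {H, N, Y}.

No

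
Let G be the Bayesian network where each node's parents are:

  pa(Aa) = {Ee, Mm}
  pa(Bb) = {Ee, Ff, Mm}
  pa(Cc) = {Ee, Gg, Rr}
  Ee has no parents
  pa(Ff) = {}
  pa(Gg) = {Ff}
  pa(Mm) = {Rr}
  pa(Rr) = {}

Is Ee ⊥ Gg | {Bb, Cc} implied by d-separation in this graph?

6 paths connect Ee and Gg; each must be blocked for d-separation to hold:
  1. Ee → Bb ← Ff → Gg — Bb:collider[open]; Ff:fork[open] ⇒ active
  2. Ee → Bb ← Mm ← Rr → Cc ← Gg — Bb:collider[open]; Mm:chain[open]; Rr:fork[open]; Cc:collider[open] ⇒ active
  3. Ee → Cc ← Gg — Cc:collider[open] ⇒ active
  4. Ee → Cc ← Rr → Mm → Bb ← Ff → Gg — Cc:collider[open]; Rr:fork[open]; Mm:chain[open]; Bb:collider[open]; Ff:fork[open] ⇒ active
  5. Ee → Aa ← Mm → Bb ← Ff → Gg — Aa:collider[blocks]; Mm:fork[open]; Bb:collider[open]; Ff:fork[open] ⇒ blocked
  6. Ee → Aa ← Mm ← Rr → Cc ← Gg — Aa:collider[blocks]; Mm:chain[open]; Rr:fork[open]; Cc:collider[open] ⇒ blocked
At least one path is unblocked, so d-separation fails.

No — Ee and Gg are not d-separated given {Bb, Cc}.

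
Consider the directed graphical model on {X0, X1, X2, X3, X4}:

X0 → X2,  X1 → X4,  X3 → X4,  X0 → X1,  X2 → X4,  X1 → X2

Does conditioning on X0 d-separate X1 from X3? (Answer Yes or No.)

Yes

We examine all 3 paths between X1 and X3:
Path 1: X1 → X2 → X4 ← X3
  X4 is a collider here and neither X4 nor any of its descendants is conditioned on, so the collider stays closed — the path is blocked at X4.
Path 2: X1 ← X0 → X2 → X4 ← X3
  X0 is a fork here and X0 is conditioned on, so the path is blocked at X0.
Path 3: X1 → X4 ← X3
  X4 is a collider here and neither X4 nor any of its descendants is conditioned on, so the collider stays closed — the path is blocked at X4.
Since every path is blocked, d-separation holds.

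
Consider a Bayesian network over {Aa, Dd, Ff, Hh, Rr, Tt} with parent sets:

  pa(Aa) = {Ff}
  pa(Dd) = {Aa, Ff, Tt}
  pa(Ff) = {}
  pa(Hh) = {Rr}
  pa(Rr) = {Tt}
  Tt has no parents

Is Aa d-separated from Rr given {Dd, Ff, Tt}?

Yes

Enumerating the 2 paths from Aa to Rr and testing each for blocking by {Dd, Ff, Tt}:
  1. Aa ← Ff → Dd ← Tt → Rr — Ff:fork[blocks]; Dd:collider[open]; Tt:fork[blocks] ⇒ blocked
  2. Aa → Dd ← Tt → Rr — Dd:collider[open]; Tt:fork[blocks] ⇒ blocked
All paths are blocked; Aa ⊥ Rr | {Dd, Ff, Tt} holds.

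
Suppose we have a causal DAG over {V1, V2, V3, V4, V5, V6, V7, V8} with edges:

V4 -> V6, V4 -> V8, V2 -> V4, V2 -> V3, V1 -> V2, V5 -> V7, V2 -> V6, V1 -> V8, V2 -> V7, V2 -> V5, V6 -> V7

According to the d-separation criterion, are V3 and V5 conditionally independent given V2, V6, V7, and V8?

We examine all 5 paths between V3 and V5:
Path 1: V3 ← V2 ← V1 → V8 ← V4 → V6 → V7 ← V5
  V2 is a chain here and V2 is conditioned on, so the path is blocked at V2.
Path 2: V3 ← V2 → V7 ← V5
  V2 is a fork here and V2 is conditioned on, so the path is blocked at V2.
Path 3: V3 ← V2 → V4 → V6 → V7 ← V5
  V2 is a fork here and V2 is conditioned on, so the path is blocked at V2.
Path 4: V3 ← V2 → V6 → V7 ← V5
  V2 is a fork here and V2 is conditioned on, so the path is blocked at V2.
Path 5: V3 ← V2 → V5
  V2 is a fork here and V2 is conditioned on, so the path is blocked at V2.
All paths are blocked; V3 ⊥ V5 | {V2, V6, V7, V8} holds.

Yes — V3 and V5 are d-separated given {V2, V6, V7, V8}.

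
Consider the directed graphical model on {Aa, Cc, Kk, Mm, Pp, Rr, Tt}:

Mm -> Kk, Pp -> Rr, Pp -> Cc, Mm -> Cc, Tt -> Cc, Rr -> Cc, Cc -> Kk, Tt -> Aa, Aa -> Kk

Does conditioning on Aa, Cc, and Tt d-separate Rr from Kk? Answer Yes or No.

6 paths connect Rr and Kk; each must be blocked for d-separation to hold:
Path 1: Rr ← Pp → Cc ← Mm → Kk
  Pp is a fork and Pp is not conditioned on; Cc is a collider and Cc is conditioned on, which opens it; Mm is a fork and Mm is not conditioned on — no node blocks this path, so it is active.
Path 2: Rr ← Pp → Cc → Kk
  Cc is a chain here and Cc is conditioned on, so the path is blocked at Cc.
Path 3: Rr ← Pp → Cc ← Tt → Aa → Kk
  Tt is a fork here and Tt is conditioned on, so the path is blocked at Tt.
Path 4: Rr → Cc ← Mm → Kk
  Cc is a collider and Cc is conditioned on, which opens it; Mm is a fork and Mm is not conditioned on — no node blocks this path, so it is active.
Path 5: Rr → Cc → Kk
  Cc is a chain here and Cc is conditioned on, so the path is blocked at Cc.
Path 6: Rr → Cc ← Tt → Aa → Kk
  Tt is a fork here and Tt is conditioned on, so the path is blocked at Tt.
Because an active path exists, Rr and Kk are not d-separated.

No — Rr and Kk are not d-separated given {Aa, Cc, Tt}.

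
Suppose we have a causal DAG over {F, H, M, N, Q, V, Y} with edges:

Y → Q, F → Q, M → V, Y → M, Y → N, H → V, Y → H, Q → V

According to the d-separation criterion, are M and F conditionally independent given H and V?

Enumerating the 4 paths from M to F and testing each for blocking by {H, V}:
  1. M → V ← Q ← F — V:collider[open]; Q:chain[open] ⇒ active
  2. M → V ← H ← Y → Q ← F — V:collider[open]; H:chain[blocks]; Y:fork[open]; Q:collider[open] ⇒ blocked
  3. M ← Y → Q ← F — Y:fork[open]; Q:collider[open] ⇒ active
  4. M ← Y → H → V ← Q ← F — Y:fork[open]; H:chain[blocks]; V:collider[open]; Q:chain[open] ⇒ blocked
Because an active path exists, M and F are not d-separated.

No — M and F are not d-separated given {H, V}.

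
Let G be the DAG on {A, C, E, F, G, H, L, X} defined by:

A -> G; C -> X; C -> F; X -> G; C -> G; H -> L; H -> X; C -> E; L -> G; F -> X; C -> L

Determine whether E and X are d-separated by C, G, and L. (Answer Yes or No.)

Yes

Enumerating the 6 paths from E to X and testing each for blocking by {C, G, L}:
  1. E ← C → X — C:fork[blocks] ⇒ blocked
  2. E ← C → F → X — C:fork[blocks]; F:chain[open] ⇒ blocked
  3. E ← C → L ← H → X — C:fork[blocks]; L:collider[open]; H:fork[open] ⇒ blocked
  4. E ← C → L → G ← X — C:fork[blocks]; L:chain[blocks]; G:collider[open] ⇒ blocked
  5. E ← C → G ← X — C:fork[blocks]; G:collider[open] ⇒ blocked
  6. E ← C → G ← L ← H → X — C:fork[blocks]; G:collider[open]; L:chain[blocks]; H:fork[open] ⇒ blocked
Every path is blocked, so E and X are d-separated given {C, G, L}.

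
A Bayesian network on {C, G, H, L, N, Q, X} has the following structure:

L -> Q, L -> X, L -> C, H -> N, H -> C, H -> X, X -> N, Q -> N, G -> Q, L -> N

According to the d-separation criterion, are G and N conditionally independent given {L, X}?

No — G and N are not d-separated given {L, X}.

There are 6 undirected paths between G and N; checking each against the conditioning set {L, X}:
Path 1: G → Q → N
  Q is a chain and Q is not conditioned on — no node blocks this path, so it is active.
Path 2: G → Q ← L → N
  Q is a collider here and neither Q nor any of its descendants is conditioned on, so the collider stays closed — the path is blocked at Q.
Path 3: G → Q ← L → X → N
  Q is a collider here and neither Q nor any of its descendants is conditioned on, so the collider stays closed — the path is blocked at Q.
Path 4: G → Q ← L → X ← H → N
  Q is a collider here and neither Q nor any of its descendants is conditioned on, so the collider stays closed — the path is blocked at Q.
Path 5: G → Q ← L → C ← H → N
  Q is a collider here and neither Q nor any of its descendants is conditioned on, so the collider stays closed — the path is blocked at Q.
Path 6: G → Q ← L → C ← H → X → N
  Q is a collider here and neither Q nor any of its descendants is conditioned on, so the collider stays closed — the path is blocked at Q.
Since the path G → Q → N is active, G and N are not d-separated given {L, X}.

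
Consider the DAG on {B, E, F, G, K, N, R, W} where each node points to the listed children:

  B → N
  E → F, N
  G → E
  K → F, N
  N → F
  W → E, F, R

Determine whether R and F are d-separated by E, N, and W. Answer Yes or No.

We examine all 4 paths between R and F:
  1. R ← W → F — W:fork[blocks] ⇒ blocked
  2. R ← W → E → F — W:fork[blocks]; E:chain[blocks] ⇒ blocked
  3. R ← W → E → N → F — W:fork[blocks]; E:chain[blocks]; N:chain[blocks] ⇒ blocked
  4. R ← W → E → N ← K → F — W:fork[blocks]; E:chain[blocks]; N:collider[open]; K:fork[open] ⇒ blocked
Since every path is blocked, d-separation holds.

Yes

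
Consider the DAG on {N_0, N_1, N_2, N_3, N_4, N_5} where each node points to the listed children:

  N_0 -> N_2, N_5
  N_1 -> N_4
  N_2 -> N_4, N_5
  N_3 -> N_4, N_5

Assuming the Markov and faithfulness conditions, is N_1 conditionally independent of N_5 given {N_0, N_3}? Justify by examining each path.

Yes

We examine all 3 paths between N_1 and N_5:
Path 1: N_1 → N_4 ← N_3 → N_5
  N_4 is a collider here and neither N_4 nor any of its descendants is conditioned on, so the collider stays closed — the path is blocked at N_4.
Path 2: N_1 → N_4 ← N_2 → N_5
  N_4 is a collider here and neither N_4 nor any of its descendants is conditioned on, so the collider stays closed — the path is blocked at N_4.
Path 3: N_1 → N_4 ← N_2 ← N_0 → N_5
  N_4 is a collider here and neither N_4 nor any of its descendants is conditioned on, so the collider stays closed — the path is blocked at N_4.
Every path is blocked, so N_1 and N_5 are d-separated given {N_0, N_3}.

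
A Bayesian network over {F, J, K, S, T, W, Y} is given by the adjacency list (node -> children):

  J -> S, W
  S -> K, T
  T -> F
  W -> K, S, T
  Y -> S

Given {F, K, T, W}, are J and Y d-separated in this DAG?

No

4 paths connect J and Y; each must be blocked for d-separation to hold:
Path 1: J → S ← Y
  S is a collider and its descendant K is conditioned on, which opens it — no node blocks this path, so it is active.
Path 2: J → W → S ← Y
  W is a chain here and W is conditioned on, so the path is blocked at W.
Path 3: J → W → K ← S ← Y
  W is a chain here and W is conditioned on, so the path is blocked at W.
Path 4: J → W → T ← S ← Y
  W is a chain here and W is conditioned on, so the path is blocked at W.
Because an active path exists, J and Y are not d-separated.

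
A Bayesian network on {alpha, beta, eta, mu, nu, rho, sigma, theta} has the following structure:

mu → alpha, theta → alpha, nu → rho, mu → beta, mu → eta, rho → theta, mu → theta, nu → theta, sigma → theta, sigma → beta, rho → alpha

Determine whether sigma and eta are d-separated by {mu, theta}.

There are 5 undirected paths between sigma and eta; checking each against the conditioning set {mu, theta}:
  1. sigma → theta ← rho → alpha ← mu → eta — theta:collider[open]; rho:fork[open]; alpha:collider[blocks]; mu:fork[blocks] ⇒ blocked
  2. sigma → theta ← nu → rho → alpha ← mu → eta — theta:collider[open]; nu:fork[open]; rho:chain[open]; alpha:collider[blocks]; mu:fork[blocks] ⇒ blocked
  3. sigma → theta ← mu → eta — theta:collider[open]; mu:fork[blocks] ⇒ blocked
  4. sigma → theta → alpha ← mu → eta — theta:chain[blocks]; alpha:collider[blocks]; mu:fork[blocks] ⇒ blocked
  5. sigma → beta ← mu → eta — beta:collider[blocks]; mu:fork[blocks] ⇒ blocked
Every path is blocked, so sigma and eta are d-separated given {mu, theta}.

Yes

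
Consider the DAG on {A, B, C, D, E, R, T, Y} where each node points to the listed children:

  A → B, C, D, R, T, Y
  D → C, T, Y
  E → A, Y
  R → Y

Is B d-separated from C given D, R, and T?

There are 6 undirected paths between B and C; checking each against the conditioning set {D, R, T}:
Path 1: B ← A → T ← D → C
  D is a fork here and D is conditioned on, so the path is blocked at D.
Path 2: B ← A → Y ← D → C
  Y is a collider here and neither Y nor any of its descendants is conditioned on, so the collider stays closed — the path is blocked at Y.
Path 3: B ← A → R → Y ← D → C
  R is a chain here and R is conditioned on, so the path is blocked at R.
Path 4: B ← A → C
  A is a fork and A is not conditioned on — no node blocks this path, so it is active.
Path 5: B ← A ← E → Y ← D → C
  Y is a collider here and neither Y nor any of its descendants is conditioned on, so the collider stays closed — the path is blocked at Y.
Path 6: B ← A → D → C
  D is a chain here and D is conditioned on, so the path is blocked at D.
At least one path is unblocked, so d-separation fails.

No — B and C are not d-separated given {D, R, T}.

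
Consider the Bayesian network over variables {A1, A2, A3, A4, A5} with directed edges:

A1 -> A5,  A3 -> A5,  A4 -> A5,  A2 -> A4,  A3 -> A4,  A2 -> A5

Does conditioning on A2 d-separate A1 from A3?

Yes

Enumerating the 3 paths from A1 to A3 and testing each for blocking by {A2}:
Path 1: A1 → A5 ← A2 → A4 ← A3
  A5 is a collider here and neither A5 nor any of its descendants is conditioned on, so the collider stays closed — the path is blocked at A5.
Path 2: A1 → A5 ← A4 ← A3
  A5 is a collider here and neither A5 nor any of its descendants is conditioned on, so the collider stays closed — the path is blocked at A5.
Path 3: A1 → A5 ← A3
  A5 is a collider here and neither A5 nor any of its descendants is conditioned on, so the collider stays closed — the path is blocked at A5.
Since every path is blocked, d-separation holds.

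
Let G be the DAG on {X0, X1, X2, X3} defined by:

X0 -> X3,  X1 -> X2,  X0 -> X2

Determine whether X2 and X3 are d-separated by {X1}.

The only undirected path from X2 to X3 is:
  1. X2 ← X0 → X3 — X0:fork[open] ⇒ active
Because an active path exists, X2 and X3 are not d-separated.

No — X2 and X3 are not d-separated given {X1}.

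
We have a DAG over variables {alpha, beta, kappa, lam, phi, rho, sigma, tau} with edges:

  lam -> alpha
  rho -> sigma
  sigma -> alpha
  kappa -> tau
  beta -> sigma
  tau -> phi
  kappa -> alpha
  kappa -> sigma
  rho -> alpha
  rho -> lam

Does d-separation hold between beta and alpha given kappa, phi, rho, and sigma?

We examine all 4 paths between beta and alpha:
Path 1: beta → sigma ← kappa → alpha
  kappa is a fork here and kappa is conditioned on, so the path is blocked at kappa.
Path 2: beta → sigma ← rho → alpha
  rho is a fork here and rho is conditioned on, so the path is blocked at rho.
Path 3: beta → sigma ← rho → lam → alpha
  rho is a fork here and rho is conditioned on, so the path is blocked at rho.
Path 4: beta → sigma → alpha
  sigma is a chain here and sigma is conditioned on, so the path is blocked at sigma.
Since every path is blocked, d-separation holds.

Yes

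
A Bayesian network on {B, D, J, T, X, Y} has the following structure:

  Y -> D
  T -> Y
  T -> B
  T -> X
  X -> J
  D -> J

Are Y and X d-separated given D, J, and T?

Yes

Enumerating the 2 paths from Y to X and testing each for blocking by {D, J, T}:
Path 1: Y → D → J ← X
  D is a chain here and D is conditioned on, so the path is blocked at D.
Path 2: Y ← T → X
  T is a fork here and T is conditioned on, so the path is blocked at T.
Since every path is blocked, d-separation holds.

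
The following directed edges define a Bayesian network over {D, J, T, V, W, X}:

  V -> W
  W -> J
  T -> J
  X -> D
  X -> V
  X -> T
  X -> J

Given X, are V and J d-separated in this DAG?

We examine all 3 paths between V and J:
Path 1: V → W → J
  W is a chain and W is not conditioned on — no node blocks this path, so it is active.
Path 2: V ← X → J
  X is a fork here and X is conditioned on, so the path is blocked at X.
Path 3: V ← X → T → J
  X is a fork here and X is conditioned on, so the path is blocked at X.
At least one path is unblocked, so d-separation fails.

No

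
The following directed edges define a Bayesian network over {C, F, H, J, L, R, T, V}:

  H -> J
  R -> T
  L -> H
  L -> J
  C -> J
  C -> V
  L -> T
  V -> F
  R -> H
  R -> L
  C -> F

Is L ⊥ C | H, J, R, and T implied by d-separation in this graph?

There are 4 undirected paths between L and C; checking each against the conditioning set {H, J, R, T}:
Path 1: L → H → J ← C
  H is a chain here and H is conditioned on, so the path is blocked at H.
Path 2: L → T ← R → H → J ← C
  R is a fork here and R is conditioned on, so the path is blocked at R.
Path 3: L → J ← C
  J is a collider and J is conditioned on, which opens it — no node blocks this path, so it is active.
Path 4: L ← R → H → J ← C
  R is a fork here and R is conditioned on, so the path is blocked at R.
Since the path L → J ← C is active, L and C are not d-separated given {H, J, R, T}.

No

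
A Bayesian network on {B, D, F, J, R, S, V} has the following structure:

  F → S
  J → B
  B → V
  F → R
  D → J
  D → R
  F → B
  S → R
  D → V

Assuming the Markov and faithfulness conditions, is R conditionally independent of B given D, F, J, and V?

4 paths connect R and B; each must be blocked for d-separation to hold:
Path 1: R ← D → J → B
  D is a fork here and D is conditioned on, so the path is blocked at D.
Path 2: R ← D → V ← B
  D is a fork here and D is conditioned on, so the path is blocked at D.
Path 3: R ← S ← F → B
  F is a fork here and F is conditioned on, so the path is blocked at F.
Path 4: R ← F → B
  F is a fork here and F is conditioned on, so the path is blocked at F.
Every path is blocked, so R and B are d-separated given {D, F, J, V}.

Yes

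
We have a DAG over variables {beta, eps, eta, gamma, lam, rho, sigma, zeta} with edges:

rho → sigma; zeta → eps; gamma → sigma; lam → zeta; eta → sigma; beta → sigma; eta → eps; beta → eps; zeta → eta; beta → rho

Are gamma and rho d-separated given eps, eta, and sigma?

No

Enumerating the 4 paths from gamma to rho and testing each for blocking by {eps, eta, sigma}:
  1. gamma → sigma ← eta → eps ← beta → rho — sigma:collider[open]; eta:fork[blocks]; eps:collider[open]; beta:fork[open] ⇒ blocked
  2. gamma → sigma ← eta ← zeta → eps ← beta → rho — sigma:collider[open]; eta:chain[blocks]; zeta:fork[open]; eps:collider[open]; beta:fork[open] ⇒ blocked
  3. gamma → sigma ← rho — sigma:collider[open] ⇒ active
  4. gamma → sigma ← beta → rho — sigma:collider[open]; beta:fork[open] ⇒ active
Because an active path exists, gamma and rho are not d-separated.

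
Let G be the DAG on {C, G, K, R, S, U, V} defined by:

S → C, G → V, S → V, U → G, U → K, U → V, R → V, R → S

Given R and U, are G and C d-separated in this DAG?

Yes — G and C are d-separated given {R, U}.

We examine all 4 paths between G and C:
Path 1: G → V ← S → C
  V is a collider here and neither V nor any of its descendants is conditioned on, so the collider stays closed — the path is blocked at V.
Path 2: G → V ← R → S → C
  V is a collider here and neither V nor any of its descendants is conditioned on, so the collider stays closed — the path is blocked at V.
Path 3: G ← U → V ← S → C
  U is a fork here and U is conditioned on, so the path is blocked at U.
Path 4: G ← U → V ← R → S → C
  U is a fork here and U is conditioned on, so the path is blocked at U.
All paths are blocked; G ⊥ C | {R, U} holds.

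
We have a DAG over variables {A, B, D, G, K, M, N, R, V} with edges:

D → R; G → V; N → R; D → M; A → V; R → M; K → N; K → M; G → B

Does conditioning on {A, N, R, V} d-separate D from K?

4 paths connect D and K; each must be blocked for d-separation to hold:
  1. D → M ← K — M:collider[blocks] ⇒ blocked
  2. D → M ← R ← N ← K — M:collider[blocks]; R:chain[blocks]; N:chain[blocks] ⇒ blocked
  3. D → R → M ← K — R:chain[blocks]; M:collider[blocks] ⇒ blocked
  4. D → R ← N ← K — R:collider[open]; N:chain[blocks] ⇒ blocked
All paths are blocked; D ⊥ K | {A, N, R, V} holds.

Yes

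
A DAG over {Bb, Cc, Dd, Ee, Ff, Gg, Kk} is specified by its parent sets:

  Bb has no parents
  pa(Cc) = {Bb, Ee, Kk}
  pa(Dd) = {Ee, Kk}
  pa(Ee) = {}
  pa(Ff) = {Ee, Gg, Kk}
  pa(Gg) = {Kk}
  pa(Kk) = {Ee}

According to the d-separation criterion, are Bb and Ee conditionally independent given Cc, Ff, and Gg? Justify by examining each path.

No — Bb and Ee are not d-separated given {Cc, Ff, Gg}.

5 paths connect Bb and Ee; each must be blocked for d-separation to hold:
Path 1: Bb → Cc ← Ee
  Cc is a collider and Cc is conditioned on, which opens it — no node blocks this path, so it is active.
Path 2: Bb → Cc ← Kk ← Ee
  Cc is a collider and Cc is conditioned on, which opens it; Kk is a chain and Kk is not conditioned on — no node blocks this path, so it is active.
Path 3: Bb → Cc ← Kk → Gg → Ff ← Ee
  Gg is a chain here and Gg is conditioned on, so the path is blocked at Gg.
Path 4: Bb → Cc ← Kk → Dd ← Ee
  Dd is a collider here and neither Dd nor any of its descendants is conditioned on, so the collider stays closed — the path is blocked at Dd.
Path 5: Bb → Cc ← Kk → Ff ← Ee
  Cc is a collider and Cc is conditioned on, which opens it; Kk is a fork and Kk is not conditioned on; Ff is a collider and Ff is conditioned on, which opens it — no node blocks this path, so it is active.
Since the path Bb → Cc ← Ee is active, Bb and Ee are not d-separated given {Cc, Ff, Gg}.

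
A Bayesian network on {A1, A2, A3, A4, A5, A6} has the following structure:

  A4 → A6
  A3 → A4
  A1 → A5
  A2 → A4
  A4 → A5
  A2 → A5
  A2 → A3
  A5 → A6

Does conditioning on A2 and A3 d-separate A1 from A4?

Yes

There are 4 undirected paths between A1 and A4; checking each against the conditioning set {A2, A3}:
Path 1: A1 → A5 → A6 ← A4
  A6 is a collider here and neither A6 nor any of its descendants is conditioned on, so the collider stays closed — the path is blocked at A6.
Path 2: A1 → A5 ← A4
  A5 is a collider here and neither A5 nor any of its descendants is conditioned on, so the collider stays closed — the path is blocked at A5.
Path 3: A1 → A5 ← A2 → A3 → A4
  A5 is a collider here and neither A5 nor any of its descendants is conditioned on, so the collider stays closed — the path is blocked at A5.
Path 4: A1 → A5 ← A2 → A4
  A5 is a collider here and neither A5 nor any of its descendants is conditioned on, so the collider stays closed — the path is blocked at A5.
Since every path is blocked, d-separation holds.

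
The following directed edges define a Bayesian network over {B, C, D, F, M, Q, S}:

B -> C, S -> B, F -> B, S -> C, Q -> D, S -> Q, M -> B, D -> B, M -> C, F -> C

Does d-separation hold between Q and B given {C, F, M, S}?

5 paths connect Q and B; each must be blocked for d-separation to hold:
  1. Q ← S → B — S:fork[blocks] ⇒ blocked
  2. Q ← S → C ← B — S:fork[blocks]; C:collider[open] ⇒ blocked
  3. Q ← S → C ← M → B — S:fork[blocks]; C:collider[open]; M:fork[blocks] ⇒ blocked
  4. Q ← S → C ← F → B — S:fork[blocks]; C:collider[open]; F:fork[blocks] ⇒ blocked
  5. Q → D → B — D:chain[open] ⇒ active
At least one path is unblocked, so d-separation fails.

No — Q and B are not d-separated given {C, F, M, S}.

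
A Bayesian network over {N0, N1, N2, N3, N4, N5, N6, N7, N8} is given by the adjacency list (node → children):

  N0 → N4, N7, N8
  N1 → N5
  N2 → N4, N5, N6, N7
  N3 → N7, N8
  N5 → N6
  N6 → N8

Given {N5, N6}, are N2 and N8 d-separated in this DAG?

6 paths connect N2 and N8; each must be blocked for d-separation to hold:
Path 1: N2 → N5 → N6 → N8
  N5 is a chain here and N5 is conditioned on, so the path is blocked at N5.
Path 2: N2 → N6 → N8
  N6 is a chain here and N6 is conditioned on, so the path is blocked at N6.
Path 3: N2 → N4 ← N0 → N8
  N4 is a collider here and neither N4 nor any of its descendants is conditioned on, so the collider stays closed — the path is blocked at N4.
Path 4: N2 → N4 ← N0 → N7 ← N3 → N8
  N4 is a collider here and neither N4 nor any of its descendants is conditioned on, so the collider stays closed — the path is blocked at N4.
Path 5: N2 → N7 ← N0 → N8
  N7 is a collider here and neither N7 nor any of its descendants is conditioned on, so the collider stays closed — the path is blocked at N7.
Path 6: N2 → N7 ← N3 → N8
  N7 is a collider here and neither N7 nor any of its descendants is conditioned on, so the collider stays closed — the path is blocked at N7.
All paths are blocked; N2 ⊥ N8 | {N5, N6} holds.

Yes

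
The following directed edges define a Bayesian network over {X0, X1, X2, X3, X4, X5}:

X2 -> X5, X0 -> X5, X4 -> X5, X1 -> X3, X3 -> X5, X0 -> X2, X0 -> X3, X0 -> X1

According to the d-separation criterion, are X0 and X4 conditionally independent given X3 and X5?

There are 4 undirected paths between X0 and X4; checking each against the conditioning set {X3, X5}:
  1. X0 → X1 → X3 → X5 ← X4 — X1:chain[open]; X3:chain[blocks]; X5:collider[open] ⇒ blocked
  2. X0 → X5 ← X4 — X5:collider[open] ⇒ active
  3. X0 → X2 → X5 ← X4 — X2:chain[open]; X5:collider[open] ⇒ active
  4. X0 → X3 → X5 ← X4 — X3:chain[blocks]; X5:collider[open] ⇒ blocked
Since the path X0 → X5 ← X4 is active, X0 and X4 are not d-separated given {X3, X5}.

No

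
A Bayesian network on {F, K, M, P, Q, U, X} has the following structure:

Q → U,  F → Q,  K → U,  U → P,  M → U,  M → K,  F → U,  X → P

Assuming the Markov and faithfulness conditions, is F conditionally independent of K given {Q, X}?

Yes

We examine all 4 paths between F and K:
  1. F → U ← M → K — U:collider[blocks]; M:fork[open] ⇒ blocked
  2. F → U ← K — U:collider[blocks] ⇒ blocked
  3. F → Q → U ← M → K — Q:chain[blocks]; U:collider[blocks]; M:fork[open] ⇒ blocked
  4. F → Q → U ← K — Q:chain[blocks]; U:collider[blocks] ⇒ blocked
All paths are blocked; F ⊥ K | {Q, X} holds.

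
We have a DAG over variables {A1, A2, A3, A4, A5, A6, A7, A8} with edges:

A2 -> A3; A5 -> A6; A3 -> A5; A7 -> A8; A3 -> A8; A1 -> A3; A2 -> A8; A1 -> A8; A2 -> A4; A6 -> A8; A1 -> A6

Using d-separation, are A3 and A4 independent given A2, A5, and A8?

Enumerating the 6 paths from A3 to A4 and testing each for blocking by {A2, A5, A8}:
Path 1: A3 ← A2 → A4
  A2 is a fork here and A2 is conditioned on, so the path is blocked at A2.
Path 2: A3 → A8 ← A2 → A4
  A2 is a fork here and A2 is conditioned on, so the path is blocked at A2.
Path 3: A3 → A5 → A6 → A8 ← A2 → A4
  A5 is a chain here and A5 is conditioned on, so the path is blocked at A5.
Path 4: A3 → A5 → A6 ← A1 → A8 ← A2 → A4
  A5 is a chain here and A5 is conditioned on, so the path is blocked at A5.
Path 5: A3 ← A1 → A6 → A8 ← A2 → A4
  A2 is a fork here and A2 is conditioned on, so the path is blocked at A2.
Path 6: A3 ← A1 → A8 ← A2 → A4
  A2 is a fork here and A2 is conditioned on, so the path is blocked at A2.
All paths are blocked; A3 ⊥ A4 | {A2, A5, A8} holds.

Yes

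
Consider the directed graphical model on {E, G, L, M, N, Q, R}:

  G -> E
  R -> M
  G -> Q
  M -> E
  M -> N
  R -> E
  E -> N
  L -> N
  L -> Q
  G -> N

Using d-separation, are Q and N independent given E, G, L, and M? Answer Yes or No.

Yes

Enumerating the 5 paths from Q to N and testing each for blocking by {E, G, L, M}:
Path 1: Q ← G → N
  G is a fork here and G is conditioned on, so the path is blocked at G.
Path 2: Q ← G → E → N
  G is a fork here and G is conditioned on, so the path is blocked at G.
Path 3: Q ← G → E ← M → N
  G is a fork here and G is conditioned on, so the path is blocked at G.
Path 4: Q ← G → E ← R → M → N
  G is a fork here and G is conditioned on, so the path is blocked at G.
Path 5: Q ← L → N
  L is a fork here and L is conditioned on, so the path is blocked at L.
Since every path is blocked, d-separation holds.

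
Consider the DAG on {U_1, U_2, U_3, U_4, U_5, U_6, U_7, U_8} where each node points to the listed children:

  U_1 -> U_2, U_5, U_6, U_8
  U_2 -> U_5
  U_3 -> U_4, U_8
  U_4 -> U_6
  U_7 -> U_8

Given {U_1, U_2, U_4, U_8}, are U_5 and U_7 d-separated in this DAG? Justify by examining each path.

We examine all 4 paths between U_5 and U_7:
  1. U_5 ← U_2 ← U_1 → U_8 ← U_7 — U_2:chain[blocks]; U_1:fork[blocks]; U_8:collider[open] ⇒ blocked
  2. U_5 ← U_2 ← U_1 → U_6 ← U_4 ← U_3 → U_8 ← U_7 — U_2:chain[blocks]; U_1:fork[blocks]; U_6:collider[blocks]; U_4:chain[blocks]; U_3:fork[open]; U_8:collider[open] ⇒ blocked
  3. U_5 ← U_1 → U_8 ← U_7 — U_1:fork[blocks]; U_8:collider[open] ⇒ blocked
  4. U_5 ← U_1 → U_6 ← U_4 ← U_3 → U_8 ← U_7 — U_1:fork[blocks]; U_6:collider[blocks]; U_4:chain[blocks]; U_3:fork[open]; U_8:collider[open] ⇒ blocked
Since every path is blocked, d-separation holds.

Yes — U_5 and U_7 are d-separated given {U_1, U_2, U_4, U_8}.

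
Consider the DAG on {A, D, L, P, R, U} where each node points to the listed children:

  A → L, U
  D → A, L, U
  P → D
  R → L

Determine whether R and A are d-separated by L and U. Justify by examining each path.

3 paths connect R and A; each must be blocked for d-separation to hold:
Path 1: R → L ← A
  L is a collider and L is conditioned on, which opens it — no node blocks this path, so it is active.
Path 2: R → L ← D → U ← A
  L is a collider and L is conditioned on, which opens it; D is a fork and D is not conditioned on; U is a collider and U is conditioned on, which opens it — no node blocks this path, so it is active.
Path 3: R → L ← D → A
  L is a collider and L is conditioned on, which opens it; D is a fork and D is not conditioned on — no node blocks this path, so it is active.
Because an active path exists, R and A are not d-separated.

No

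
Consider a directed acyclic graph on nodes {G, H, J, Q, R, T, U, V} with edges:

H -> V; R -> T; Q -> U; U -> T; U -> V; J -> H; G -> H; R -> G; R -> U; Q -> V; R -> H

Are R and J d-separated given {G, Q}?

Yes — R and J are d-separated given {G, Q}.

Enumerating the 6 paths from R to J and testing each for blocking by {G, Q}:
Path 1: R → H ← J
  H is a collider here and neither H nor any of its descendants is conditioned on, so the collider stays closed — the path is blocked at H.
Path 2: R → G → H ← J
  G is a chain here and G is conditioned on, so the path is blocked at G.
Path 3: R → T ← U ← Q → V ← H ← J
  T is a collider here and neither T nor any of its descendants is conditioned on, so the collider stays closed — the path is blocked at T.
Path 4: R → T ← U → V ← H ← J
  T is a collider here and neither T nor any of its descendants is conditioned on, so the collider stays closed — the path is blocked at T.
Path 5: R → U ← Q → V ← H ← J
  U is a collider here and neither U nor any of its descendants is conditioned on, so the collider stays closed — the path is blocked at U.
Path 6: R → U → V ← H ← J
  V is a collider here and neither V nor any of its descendants is conditioned on, so the collider stays closed — the path is blocked at V.
Since every path is blocked, d-separation holds.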